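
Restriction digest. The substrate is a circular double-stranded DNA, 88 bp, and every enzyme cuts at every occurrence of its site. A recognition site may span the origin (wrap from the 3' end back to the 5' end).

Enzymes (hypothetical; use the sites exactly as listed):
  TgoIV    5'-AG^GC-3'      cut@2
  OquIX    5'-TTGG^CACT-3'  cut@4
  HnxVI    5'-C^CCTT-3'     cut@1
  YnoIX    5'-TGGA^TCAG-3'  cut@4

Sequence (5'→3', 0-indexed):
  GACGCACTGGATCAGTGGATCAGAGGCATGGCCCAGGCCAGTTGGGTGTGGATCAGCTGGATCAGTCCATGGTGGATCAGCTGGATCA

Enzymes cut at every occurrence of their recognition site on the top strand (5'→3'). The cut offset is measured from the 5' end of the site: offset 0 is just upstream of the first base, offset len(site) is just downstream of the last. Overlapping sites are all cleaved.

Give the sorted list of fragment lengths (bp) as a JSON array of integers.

[6,8,9,9,11,14,15,16]

Per-enzyme occurrences:
  TgoIV AGGC/2: at [23, 34] ⇒ [25, 36]
  OquIX (TTGGCACT, off=4): no sites
  HnxVI (CCCTT, off=1): no sites
  YnoIX TGGATCAG/4: at [7, 15, 48, 57, 72, 81] ⇒ [11, 19, 52, 61, 76, 85]

Pooled cuts: [11, 19, 25, 36, 52, 61, 76, 85]

Fragments:
  11→19: 8 bp
  19→25: 6 bp
  25→36: 11 bp
  36→52: 16 bp
  52→61: 9 bp
  61→76: 15 bp
  76→85: 9 bp
  85→11 (wrap): 88-85+11 = 14 bp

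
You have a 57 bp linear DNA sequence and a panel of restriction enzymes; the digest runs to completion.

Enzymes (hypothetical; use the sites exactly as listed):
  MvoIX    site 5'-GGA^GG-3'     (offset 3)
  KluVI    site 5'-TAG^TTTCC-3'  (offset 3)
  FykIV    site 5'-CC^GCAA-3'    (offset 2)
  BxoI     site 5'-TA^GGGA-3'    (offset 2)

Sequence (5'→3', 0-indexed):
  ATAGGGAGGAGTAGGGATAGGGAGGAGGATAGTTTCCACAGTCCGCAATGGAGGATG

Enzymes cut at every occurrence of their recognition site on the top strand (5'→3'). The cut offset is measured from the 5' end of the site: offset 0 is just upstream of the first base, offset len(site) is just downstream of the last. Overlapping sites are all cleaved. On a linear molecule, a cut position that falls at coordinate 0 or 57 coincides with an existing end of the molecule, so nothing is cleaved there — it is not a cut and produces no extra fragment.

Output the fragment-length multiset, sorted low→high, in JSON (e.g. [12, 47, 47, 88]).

Scan for sites:
  MvoIX (GGAGG, off=3): starts [4, 20, 23, 49] → cuts [7, 23, 26, 52]
  KluVI (TAGTTTCC, off=3): starts [29] → cuts [32]
  FykIV (CCGCAA, off=2): starts [42] → cuts [44]
  BxoI (TAGGGA, off=2): starts [1, 11, 17] → cuts [3, 13, 19]

Pooled cuts: [3, 7, 13, 19, 23, 26, 32, 44, 52]

Fragment lengths:
  [0,3): 3 bp
  [3,7): 4 bp
  [7,13): 6 bp
  [13,19): 6 bp
  [19,23): 4 bp
  [23,26): 3 bp
  [26,32): 6 bp
  [32,44): 12 bp
  [44,52): 8 bp
  [52,57): 5 bp

[3,3,4,4,5,6,6,6,8,12]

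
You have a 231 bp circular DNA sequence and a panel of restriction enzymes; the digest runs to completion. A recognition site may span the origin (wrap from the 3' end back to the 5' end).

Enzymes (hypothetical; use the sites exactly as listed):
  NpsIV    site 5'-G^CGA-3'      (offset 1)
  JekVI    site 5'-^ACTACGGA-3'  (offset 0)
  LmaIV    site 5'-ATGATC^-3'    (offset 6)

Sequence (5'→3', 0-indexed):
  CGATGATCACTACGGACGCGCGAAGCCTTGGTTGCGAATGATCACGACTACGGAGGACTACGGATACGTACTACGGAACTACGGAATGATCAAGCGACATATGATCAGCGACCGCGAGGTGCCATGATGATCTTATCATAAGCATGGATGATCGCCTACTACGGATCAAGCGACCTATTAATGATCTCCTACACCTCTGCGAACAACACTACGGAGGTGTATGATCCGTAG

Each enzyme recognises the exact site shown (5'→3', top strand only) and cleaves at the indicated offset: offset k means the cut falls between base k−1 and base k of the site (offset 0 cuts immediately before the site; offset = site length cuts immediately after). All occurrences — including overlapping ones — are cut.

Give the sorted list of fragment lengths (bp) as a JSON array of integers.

Scan for sites:
  NpsIV (GCGA, off=1): starts [19, 33, 93, 107, 113, 169, 198, 230] → cuts [0, 20, 34, 94, 108, 114, 170, 199]
  JekVI (ACTACGGA, off=0): starts [8, 46, 56, 69, 77, 157, 207] → cuts [8, 46, 56, 69, 77, 157, 207]
  LmaIV (ATGATC, off=6): starts [2, 37, 85, 100, 126, 147, 180, 220] → cuts [8, 43, 91, 106, 132, 153, 186, 226]

All cut coordinates (distinct, sorted): [0, 8, 20, 34, 43, 46, 56, 69, 77, 91, 94, 106, 108, 114, 132, 153, 157, 170, 186, 199, 207, 226]

Fragment lengths:
  0→8: 8 bp
  8→20: 12 bp
  20→34: 14 bp
  34→43: 9 bp
  43→46: 3 bp
  46→56: 10 bp
  56→69: 13 bp
  69→77: 8 bp
  77→91: 14 bp
  91→94: 3 bp
  94→106: 12 bp
  106→108: 2 bp
  108→114: 6 bp
  114→132: 18 bp
  132→153: 21 bp
  153→157: 4 bp
  157→170: 13 bp
  170→186: 16 bp
  186→199: 13 bp
  199→207: 8 bp
  207→226: 19 bp
  226→0 (wrap): 231-226+0 = 5 bp

[2,3,3,4,5,6,8,8,8,9,10,12,12,13,13,13,14,14,16,18,19,21]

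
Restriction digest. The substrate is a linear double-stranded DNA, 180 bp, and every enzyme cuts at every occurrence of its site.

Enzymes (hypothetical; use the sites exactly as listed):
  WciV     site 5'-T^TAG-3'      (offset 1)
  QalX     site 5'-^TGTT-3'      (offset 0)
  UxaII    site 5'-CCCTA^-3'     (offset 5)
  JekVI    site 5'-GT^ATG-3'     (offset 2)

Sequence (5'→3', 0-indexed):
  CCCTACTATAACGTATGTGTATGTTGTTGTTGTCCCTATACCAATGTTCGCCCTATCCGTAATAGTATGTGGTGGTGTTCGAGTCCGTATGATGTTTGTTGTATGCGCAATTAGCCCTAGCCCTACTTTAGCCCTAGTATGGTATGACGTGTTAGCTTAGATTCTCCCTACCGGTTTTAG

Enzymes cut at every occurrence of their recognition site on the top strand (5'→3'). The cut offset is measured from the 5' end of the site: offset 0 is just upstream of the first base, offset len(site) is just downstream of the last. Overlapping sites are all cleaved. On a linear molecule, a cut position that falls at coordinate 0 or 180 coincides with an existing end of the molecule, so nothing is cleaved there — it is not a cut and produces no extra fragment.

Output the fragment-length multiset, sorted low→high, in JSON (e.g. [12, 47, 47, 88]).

[1,2,3,3,3,3,3,4,4,5,5,5,6,6,6,6,6,7,8,8,9,9,9,11,11,11,13,13]

Site scan:
  WciV TTAG/1: at [110, 127, 151, 156, 176] ⇒ [111, 128, 152, 157, 177]
  QalX TGTT/0: at [21, 24, 27, 44, 75, 92, 96, 149] ⇒ [21, 24, 27, 44, 75, 92, 96, 149]
  UxaII CCCTA/5: at [0, 33, 50, 114, 120, 131, 165] ⇒ [5, 38, 55, 119, 125, 136, 170]
  JekVI GTATG/2: at [12, 18, 64, 86, 100, 136, 141] ⇒ [14, 20, 66, 88, 102, 138, 143]

All cut coordinates (distinct, sorted): [5, 14, 20, 21, 24, 27, 38, 44, 55, 66, 75, 88, 92, 96, 102, 111, 119, 125, 128, 136, 138, 143, 149, 152, 157, 170, 177]

Fragments:
  [0,5): 5 bp
  [5,14): 9 bp
  [14,20): 6 bp
  [20,21): 1 bp
  [21,24): 3 bp
  [24,27): 3 bp
  [27,38): 11 bp
  [38,44): 6 bp
  [44,55): 11 bp
  [55,66): 11 bp
  [66,75): 9 bp
  [75,88): 13 bp
  [88,92): 4 bp
  [92,96): 4 bp
  [96,102): 6 bp
  [102,111): 9 bp
  [111,119): 8 bp
  [119,125): 6 bp
  [125,128): 3 bp
  [128,136): 8 bp
  [136,138): 2 bp
  [138,143): 5 bp
  [143,149): 6 bp
  [149,152): 3 bp
  [152,157): 5 bp
  [157,170): 13 bp
  [170,177): 7 bp
  [177,180): 3 bp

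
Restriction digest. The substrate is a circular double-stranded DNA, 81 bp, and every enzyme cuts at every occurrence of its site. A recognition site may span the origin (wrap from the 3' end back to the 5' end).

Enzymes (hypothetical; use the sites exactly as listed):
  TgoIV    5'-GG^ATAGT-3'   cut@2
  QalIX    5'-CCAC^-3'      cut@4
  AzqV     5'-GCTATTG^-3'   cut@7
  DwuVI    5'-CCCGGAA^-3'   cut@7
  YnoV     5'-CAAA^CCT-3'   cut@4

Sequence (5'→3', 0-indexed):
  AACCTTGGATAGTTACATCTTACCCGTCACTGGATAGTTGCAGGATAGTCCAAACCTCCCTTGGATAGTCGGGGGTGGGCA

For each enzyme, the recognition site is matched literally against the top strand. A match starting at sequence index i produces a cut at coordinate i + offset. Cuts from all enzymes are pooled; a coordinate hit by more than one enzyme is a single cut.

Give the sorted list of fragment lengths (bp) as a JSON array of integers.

Site scan:
  TgoIV (GGATAGT, off=2): starts [6, 31, 42, 62] → cuts [8, 33, 44, 64]
  QalIX (CCAC, off=4): no sites
  AzqV (GCTATTG, off=7): no sites
  DwuVI (CCCGGAA, off=7): no sites
  YnoV (CAAACCT, off=4): starts [50, 79] → cuts [2, 54]

Pooled cuts: [2, 8, 33, 44, 54, 64]

Fragment lengths:
  2→8: 6 bp
  8→33: 25 bp
  33→44: 11 bp
  44→54: 10 bp
  54→64: 10 bp
  64→2 (wrap): 81-64+2 = 19 bp

[6,10,10,11,19,25]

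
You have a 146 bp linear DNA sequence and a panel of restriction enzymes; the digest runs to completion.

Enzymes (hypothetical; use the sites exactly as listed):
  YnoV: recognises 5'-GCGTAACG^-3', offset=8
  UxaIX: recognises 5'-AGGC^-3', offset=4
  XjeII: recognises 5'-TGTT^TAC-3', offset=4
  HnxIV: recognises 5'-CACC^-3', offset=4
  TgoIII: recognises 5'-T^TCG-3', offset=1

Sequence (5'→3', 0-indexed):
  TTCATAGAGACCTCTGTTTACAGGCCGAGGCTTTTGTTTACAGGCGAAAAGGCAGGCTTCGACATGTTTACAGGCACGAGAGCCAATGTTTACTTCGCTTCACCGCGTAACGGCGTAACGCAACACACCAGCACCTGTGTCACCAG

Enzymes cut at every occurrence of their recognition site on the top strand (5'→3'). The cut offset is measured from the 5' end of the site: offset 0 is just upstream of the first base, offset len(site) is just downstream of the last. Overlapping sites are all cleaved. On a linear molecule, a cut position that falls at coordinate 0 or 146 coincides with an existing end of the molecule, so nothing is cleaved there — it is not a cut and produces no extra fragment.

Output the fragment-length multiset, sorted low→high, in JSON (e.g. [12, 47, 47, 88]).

[1,2,4,4,6,6,7,7,7,7,8,8,8,9,9,10,10,15,18]

Scan for sites:
  YnoV GCGTAACG/8: at [104, 112] ⇒ [112, 120]
  UxaIX AGGC/4: at [21, 27, 41, 49, 53, 71] ⇒ [25, 31, 45, 53, 57, 75]
  XjeII TGTTTAC/4: at [14, 34, 64, 86] ⇒ [18, 38, 68, 90]
  HnxIV CACC/4: at [100, 125, 131, 140] ⇒ [104, 129, 135, 144]
  TgoIII TTCG/1: at [57, 93] ⇒ [58, 94]

All cut coordinates (distinct, sorted): [18, 25, 31, 38, 45, 53, 57, 58, 68, 75, 90, 94, 104, 112, 120, 129, 135, 144]

Fragments:
  [0,18): 18 bp
  [18,25): 7 bp
  [25,31): 6 bp
  [31,38): 7 bp
  [38,45): 7 bp
  [45,53): 8 bp
  [53,57): 4 bp
  [57,58): 1 bp
  [58,68): 10 bp
  [68,75): 7 bp
  [75,90): 15 bp
  [90,94): 4 bp
  [94,104): 10 bp
  [104,112): 8 bp
  [112,120): 8 bp
  [120,129): 9 bp
  [129,135): 6 bp
  [135,144): 9 bp
  [144,146): 2 bp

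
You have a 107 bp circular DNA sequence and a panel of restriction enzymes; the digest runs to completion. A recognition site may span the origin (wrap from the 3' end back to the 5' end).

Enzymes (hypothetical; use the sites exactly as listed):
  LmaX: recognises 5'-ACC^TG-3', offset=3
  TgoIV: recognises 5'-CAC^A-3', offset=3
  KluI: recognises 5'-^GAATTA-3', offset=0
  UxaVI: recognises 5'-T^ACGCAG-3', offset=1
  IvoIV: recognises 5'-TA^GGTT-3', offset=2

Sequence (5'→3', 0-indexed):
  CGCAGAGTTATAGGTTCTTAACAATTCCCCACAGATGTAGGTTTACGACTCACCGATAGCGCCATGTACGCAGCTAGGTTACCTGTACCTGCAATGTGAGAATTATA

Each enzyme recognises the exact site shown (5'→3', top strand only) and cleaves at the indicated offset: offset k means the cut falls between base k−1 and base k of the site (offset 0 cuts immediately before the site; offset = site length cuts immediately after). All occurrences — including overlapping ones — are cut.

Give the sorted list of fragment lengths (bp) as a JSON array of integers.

[6,7,7,7,9,10,13,20,28]

Per-enzyme occurrences:
  LmaX (ACCTG, off=3): starts [80, 86] → cuts [83, 89]
  TgoIV (CACA, off=3): starts [29] → cuts [32]
  KluI (GAATTA, off=0): starts [99] → cuts [99]
  UxaVI (TACGCAG, off=1): starts [66, 105] → cuts [67, 106]
  IvoIV (TAGGTT, off=2): starts [10, 37, 74] → cuts [12, 39, 76]

All cut coordinates (distinct, sorted): [12, 32, 39, 67, 76, 83, 89, 99, 106]

Fragment lengths:
  12→32: 20 bp
  32→39: 7 bp
  39→67: 28 bp
  67→76: 9 bp
  76→83: 7 bp
  83→89: 6 bp
  89→99: 10 bp
  99→106: 7 bp
  106→12 (wrap): 107-106+12 = 13 bp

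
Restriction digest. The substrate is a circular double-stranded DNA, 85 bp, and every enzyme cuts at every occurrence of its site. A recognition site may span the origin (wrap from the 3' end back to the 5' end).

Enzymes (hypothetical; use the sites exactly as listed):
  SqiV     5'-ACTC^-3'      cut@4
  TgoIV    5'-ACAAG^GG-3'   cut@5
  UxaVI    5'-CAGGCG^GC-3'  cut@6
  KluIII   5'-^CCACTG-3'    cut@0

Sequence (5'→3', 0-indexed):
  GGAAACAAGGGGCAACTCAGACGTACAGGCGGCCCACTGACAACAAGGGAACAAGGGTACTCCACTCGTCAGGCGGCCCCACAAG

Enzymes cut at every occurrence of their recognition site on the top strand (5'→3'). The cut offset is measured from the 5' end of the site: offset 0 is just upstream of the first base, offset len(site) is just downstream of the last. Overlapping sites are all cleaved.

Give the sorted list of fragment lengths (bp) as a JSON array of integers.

[2,5,7,8,8,9,9,10,13,14]

Site scan:
  SqiV ACTC/4: at [14, 58, 63] ⇒ [18, 62, 67]
  TgoIV ACAAGGG/5: at [4, 42, 50, 80] ⇒ [0, 9, 47, 55]
  UxaVI CAGGCGGC/6: at [25, 69] ⇒ [31, 75]
  KluIII CCACTG/0: at [33] ⇒ [33]

All cut coordinates (distinct, sorted): [0, 9, 18, 31, 33, 47, 55, 62, 67, 75]

Fragment lengths:
  0→9: 9 bp
  9→18: 9 bp
  18→31: 13 bp
  31→33: 2 bp
  33→47: 14 bp
  47→55: 8 bp
  55→62: 7 bp
  62→67: 5 bp
  67→75: 8 bp
  75→0 (wrap): 85-75+0 = 10 bp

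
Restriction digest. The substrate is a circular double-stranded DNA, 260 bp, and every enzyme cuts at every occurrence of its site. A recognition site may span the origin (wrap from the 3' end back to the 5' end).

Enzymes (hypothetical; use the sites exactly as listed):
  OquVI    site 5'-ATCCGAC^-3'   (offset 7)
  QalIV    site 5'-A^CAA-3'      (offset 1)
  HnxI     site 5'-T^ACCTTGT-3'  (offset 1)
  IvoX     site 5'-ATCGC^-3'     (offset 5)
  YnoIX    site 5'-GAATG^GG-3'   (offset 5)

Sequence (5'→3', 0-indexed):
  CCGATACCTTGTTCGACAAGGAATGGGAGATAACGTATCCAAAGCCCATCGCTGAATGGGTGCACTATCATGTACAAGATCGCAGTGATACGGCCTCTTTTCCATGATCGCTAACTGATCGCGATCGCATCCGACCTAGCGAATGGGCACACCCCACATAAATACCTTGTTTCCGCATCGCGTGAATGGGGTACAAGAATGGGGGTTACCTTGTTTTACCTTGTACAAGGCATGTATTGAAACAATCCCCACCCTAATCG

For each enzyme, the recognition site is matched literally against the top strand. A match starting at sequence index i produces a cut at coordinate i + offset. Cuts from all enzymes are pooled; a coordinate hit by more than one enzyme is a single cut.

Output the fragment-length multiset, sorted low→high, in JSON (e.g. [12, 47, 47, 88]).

Scan for sites:
  OquVI ATCCGAC/7: at [128] ⇒ [135]
  QalIV ACAA/1: at [15, 73, 192, 224, 241] ⇒ [16, 74, 193, 225, 242]
  HnxI TACCTTGT/1: at [4, 162, 206, 216] ⇒ [5, 163, 207, 217]
  IvoX ATCGC/5: at [47, 78, 106, 117, 123, 176, 256] ⇒ [1, 52, 83, 111, 122, 128, 181]
  YnoIX GAATGGG/5: at [20, 53, 140, 183, 196] ⇒ [25, 58, 145, 188, 201]

All cut coordinates (distinct, sorted): [1, 5, 16, 25, 52, 58, 74, 83, 111, 122, 128, 135, 145, 163, 181, 188, 193, 201, 207, 217, 225, 242]

Fragments:
  1→5: 4 bp
  5→16: 11 bp
  16→25: 9 bp
  25→52: 27 bp
  52→58: 6 bp
  58→74: 16 bp
  74→83: 9 bp
  83→111: 28 bp
  111→122: 11 bp
  122→128: 6 bp
  128→135: 7 bp
  135→145: 10 bp
  145→163: 18 bp
  163→181: 18 bp
  181→188: 7 bp
  188→193: 5 bp
  193→201: 8 bp
  201→207: 6 bp
  207→217: 10 bp
  217→225: 8 bp
  225→242: 17 bp
  242→1 (wrap): 260-242+1 = 19 bp

[4,5,6,6,6,7,7,8,8,9,9,10,10,11,11,16,17,18,18,19,27,28]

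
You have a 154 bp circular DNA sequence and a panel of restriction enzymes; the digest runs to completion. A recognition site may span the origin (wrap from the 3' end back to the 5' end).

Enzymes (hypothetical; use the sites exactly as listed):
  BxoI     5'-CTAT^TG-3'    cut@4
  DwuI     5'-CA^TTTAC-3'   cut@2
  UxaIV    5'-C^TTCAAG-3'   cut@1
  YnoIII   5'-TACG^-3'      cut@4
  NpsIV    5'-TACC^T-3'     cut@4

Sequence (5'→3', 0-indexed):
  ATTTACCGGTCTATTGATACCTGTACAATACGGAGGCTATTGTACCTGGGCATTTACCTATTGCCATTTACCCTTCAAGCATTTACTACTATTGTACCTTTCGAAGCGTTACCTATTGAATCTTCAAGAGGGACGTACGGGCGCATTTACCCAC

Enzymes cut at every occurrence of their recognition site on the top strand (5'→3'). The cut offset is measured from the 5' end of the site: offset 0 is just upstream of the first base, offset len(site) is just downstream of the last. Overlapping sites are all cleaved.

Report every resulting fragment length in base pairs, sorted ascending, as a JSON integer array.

[3,3,5,6,6,6,6,6,6,7,7,8,8,10,11,11,13,15,17]

Site scan:
  BxoI (CTATTG, off=4): starts [10, 36, 57, 88, 112] → cuts [14, 40, 61, 92, 116]
  DwuI (CATTTAC, off=2): starts [50, 64, 79, 143, 153] → cuts [1, 52, 66, 81, 145]
  UxaIV (CTTCAAG, off=1): starts [72, 121] → cuts [73, 122]
  YnoIII (TACG, off=4): starts [28, 135] → cuts [32, 139]
  NpsIV (TACCT, off=4): starts [17, 42, 54, 94, 109] → cuts [21, 46, 58, 98, 113]

All cut coordinates (distinct, sorted): [1, 14, 21, 32, 40, 46, 52, 58, 61, 66, 73, 81, 92, 98, 113, 116, 122, 139, 145]

Fragments:
  1→14: 13 bp
  14→21: 7 bp
  21→32: 11 bp
  32→40: 8 bp
  40→46: 6 bp
  46→52: 6 bp
  52→58: 6 bp
  58→61: 3 bp
  61→66: 5 bp
  66→73: 7 bp
  73→81: 8 bp
  81→92: 11 bp
  92→98: 6 bp
  98→113: 15 bp
  113→116: 3 bp
  116→122: 6 bp
  122→139: 17 bp
  139→145: 6 bp
  145→1 (wrap): 154-145+1 = 10 bp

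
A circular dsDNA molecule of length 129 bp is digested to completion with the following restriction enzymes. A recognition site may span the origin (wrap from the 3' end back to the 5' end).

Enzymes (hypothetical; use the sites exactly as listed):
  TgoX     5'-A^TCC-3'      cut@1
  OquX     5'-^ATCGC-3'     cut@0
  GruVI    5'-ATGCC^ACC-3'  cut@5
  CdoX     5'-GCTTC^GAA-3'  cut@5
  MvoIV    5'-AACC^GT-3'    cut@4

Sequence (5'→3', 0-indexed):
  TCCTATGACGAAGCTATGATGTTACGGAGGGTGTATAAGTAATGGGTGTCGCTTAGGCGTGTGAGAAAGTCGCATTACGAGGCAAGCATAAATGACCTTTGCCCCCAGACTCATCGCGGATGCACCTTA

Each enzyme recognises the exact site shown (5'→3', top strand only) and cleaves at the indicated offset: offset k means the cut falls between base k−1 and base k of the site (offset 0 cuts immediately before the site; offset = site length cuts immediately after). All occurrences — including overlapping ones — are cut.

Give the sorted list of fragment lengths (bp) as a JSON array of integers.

[17,112]

Site scan:
  TgoX ATCC/1: at [128] ⇒ [0]
  OquX ATCGC/0: at [112] ⇒ [112]
  GruVI (ATGCCACC, off=5): no sites
  CdoX (GCTTCGAA, off=5): no sites
  MvoIV (AACCGT, off=4): no sites

All cut coordinates (distinct, sorted): [0, 112]

Fragment lengths:
  0→112: 112 bp
  112→0 (wrap): 129-112+0 = 17 bp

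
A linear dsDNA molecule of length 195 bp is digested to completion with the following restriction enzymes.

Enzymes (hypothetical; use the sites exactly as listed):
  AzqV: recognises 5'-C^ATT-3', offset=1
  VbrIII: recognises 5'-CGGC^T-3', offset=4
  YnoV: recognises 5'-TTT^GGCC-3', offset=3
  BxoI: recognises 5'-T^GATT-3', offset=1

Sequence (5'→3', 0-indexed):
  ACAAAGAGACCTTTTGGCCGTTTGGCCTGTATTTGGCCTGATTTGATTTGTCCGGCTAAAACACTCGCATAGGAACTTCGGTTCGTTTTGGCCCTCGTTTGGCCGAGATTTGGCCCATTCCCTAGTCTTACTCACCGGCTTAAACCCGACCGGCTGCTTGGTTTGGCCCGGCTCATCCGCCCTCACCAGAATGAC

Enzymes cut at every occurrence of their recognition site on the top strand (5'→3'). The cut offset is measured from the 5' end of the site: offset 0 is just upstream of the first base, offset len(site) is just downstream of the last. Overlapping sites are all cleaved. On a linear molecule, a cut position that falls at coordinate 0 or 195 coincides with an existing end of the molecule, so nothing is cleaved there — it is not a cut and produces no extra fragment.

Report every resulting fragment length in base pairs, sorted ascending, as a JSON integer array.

Site scan:
  AzqV (CATT, off=1): starts [115] → cuts [116]
  VbrIII (CGGCT, off=4): starts [52, 135, 150, 168] → cuts [56, 139, 154, 172]
  YnoV (TTTGGCC, off=3): starts [12, 20, 31, 86, 97, 108, 161] → cuts [15, 23, 34, 89, 100, 111, 164]
  BxoI (TGATT, off=1): starts [38, 43] → cuts [39, 44]

All cut coordinates (distinct, sorted): [15, 23, 34, 39, 44, 56, 89, 100, 111, 116, 139, 154, 164, 172]

Fragments:
  [0,15): 15 bp
  [15,23): 8 bp
  [23,34): 11 bp
  [34,39): 5 bp
  [39,44): 5 bp
  [44,56): 12 bp
  [56,89): 33 bp
  [89,100): 11 bp
  [100,111): 11 bp
  [111,116): 5 bp
  [116,139): 23 bp
  [139,154): 15 bp
  [154,164): 10 bp
  [164,172): 8 bp
  [172,195): 23 bp

[5,5,5,8,8,10,11,11,11,12,15,15,23,23,33]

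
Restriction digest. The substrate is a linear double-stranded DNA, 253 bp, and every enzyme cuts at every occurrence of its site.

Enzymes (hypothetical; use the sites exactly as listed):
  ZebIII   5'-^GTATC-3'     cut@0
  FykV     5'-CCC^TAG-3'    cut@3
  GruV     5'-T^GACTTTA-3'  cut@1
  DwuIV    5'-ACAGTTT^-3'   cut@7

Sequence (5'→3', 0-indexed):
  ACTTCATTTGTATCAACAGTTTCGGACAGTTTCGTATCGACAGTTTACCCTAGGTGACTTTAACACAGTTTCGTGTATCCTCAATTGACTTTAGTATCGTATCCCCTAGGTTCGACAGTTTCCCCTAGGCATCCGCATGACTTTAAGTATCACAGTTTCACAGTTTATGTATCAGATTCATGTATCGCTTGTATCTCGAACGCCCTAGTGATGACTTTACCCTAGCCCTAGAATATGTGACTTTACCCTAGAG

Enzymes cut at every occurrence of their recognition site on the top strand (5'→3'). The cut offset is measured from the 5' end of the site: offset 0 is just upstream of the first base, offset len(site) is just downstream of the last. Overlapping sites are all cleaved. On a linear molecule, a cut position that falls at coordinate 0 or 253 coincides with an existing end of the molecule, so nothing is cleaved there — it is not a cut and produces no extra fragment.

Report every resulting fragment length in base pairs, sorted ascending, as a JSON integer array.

Site scan:
  ZebIII GTATC/0: at [9, 33, 74, 93, 98, 146, 168, 181, 190] ⇒ [9, 33, 74, 93, 98, 146, 168, 181, 190]
  FykV CCCTAG/3: at [47, 103, 122, 202, 219, 225, 245] ⇒ [50, 106, 125, 205, 222, 228, 248]
  GruV TGACTTTA/1: at [54, 85, 137, 211, 237] ⇒ [55, 86, 138, 212, 238]
  DwuIV ACAGTTT/7: at [15, 25, 39, 64, 114, 151, 159] ⇒ [22, 32, 46, 71, 121, 158, 166]

Pooled cuts: [9, 22, 32, 33, 46, 50, 55, 71, 74, 86, 93, 98, 106, 121, 125, 138, 146, 158, 166, 168, 181, 190, 205, 212, 222, 228, 238, 248]

Fragment lengths:
  [0,9): 9 bp
  [9,22): 13 bp
  [22,32): 10 bp
  [32,33): 1 bp
  [33,46): 13 bp
  [46,50): 4 bp
  [50,55): 5 bp
  [55,71): 16 bp
  [71,74): 3 bp
  [74,86): 12 bp
  [86,93): 7 bp
  [93,98): 5 bp
  [98,106): 8 bp
  [106,121): 15 bp
  [121,125): 4 bp
  [125,138): 13 bp
  [138,146): 8 bp
  [146,158): 12 bp
  [158,166): 8 bp
  [166,168): 2 bp
  [168,181): 13 bp
  [181,190): 9 bp
  [190,205): 15 bp
  [205,212): 7 bp
  [212,222): 10 bp
  [222,228): 6 bp
  [228,238): 10 bp
  [238,248): 10 bp
  [248,253): 5 bp

[1,2,3,4,4,5,5,5,6,7,7,8,8,8,9,9,10,10,10,10,12,12,13,13,13,13,15,15,16]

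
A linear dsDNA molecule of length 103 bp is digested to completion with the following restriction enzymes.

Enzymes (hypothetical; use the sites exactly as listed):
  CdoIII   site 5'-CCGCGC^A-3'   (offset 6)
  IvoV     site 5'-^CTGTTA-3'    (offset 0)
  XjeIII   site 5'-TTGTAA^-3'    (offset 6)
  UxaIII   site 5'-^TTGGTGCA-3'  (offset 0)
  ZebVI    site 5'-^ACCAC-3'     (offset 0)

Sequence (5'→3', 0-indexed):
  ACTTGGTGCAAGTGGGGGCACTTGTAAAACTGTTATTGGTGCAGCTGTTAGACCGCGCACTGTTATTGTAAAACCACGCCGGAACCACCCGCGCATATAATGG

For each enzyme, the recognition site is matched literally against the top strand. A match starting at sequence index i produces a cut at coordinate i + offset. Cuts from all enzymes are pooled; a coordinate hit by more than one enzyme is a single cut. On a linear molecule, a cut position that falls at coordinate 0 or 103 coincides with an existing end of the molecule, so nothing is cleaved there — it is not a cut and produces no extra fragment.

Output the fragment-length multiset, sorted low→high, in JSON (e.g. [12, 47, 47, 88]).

Site scan:
  CdoIII (CCGCGCA, off=6): starts [52, 88] → cuts [58, 94]
  IvoV (CTGTTA, off=0): starts [29, 44, 59] → cuts [29, 44, 59]
  XjeIII (TTGTAA, off=6): starts [21, 65] → cuts [27, 71]
  UxaIII (TTGGTGCA, off=0): starts [2, 35] → cuts [2, 35]
  ZebVI (ACCAC, off=0): starts [72, 83] → cuts [72, 83]

All cut coordinates (distinct, sorted): [2, 27, 29, 35, 44, 58, 59, 71, 72, 83, 94]

Fragment lengths:
  [0,2): 2 bp
  [2,27): 25 bp
  [27,29): 2 bp
  [29,35): 6 bp
  [35,44): 9 bp
  [44,58): 14 bp
  [58,59): 1 bp
  [59,71): 12 bp
  [71,72): 1 bp
  [72,83): 11 bp
  [83,94): 11 bp
  [94,103): 9 bp

[1,1,2,2,6,9,9,11,11,12,14,25]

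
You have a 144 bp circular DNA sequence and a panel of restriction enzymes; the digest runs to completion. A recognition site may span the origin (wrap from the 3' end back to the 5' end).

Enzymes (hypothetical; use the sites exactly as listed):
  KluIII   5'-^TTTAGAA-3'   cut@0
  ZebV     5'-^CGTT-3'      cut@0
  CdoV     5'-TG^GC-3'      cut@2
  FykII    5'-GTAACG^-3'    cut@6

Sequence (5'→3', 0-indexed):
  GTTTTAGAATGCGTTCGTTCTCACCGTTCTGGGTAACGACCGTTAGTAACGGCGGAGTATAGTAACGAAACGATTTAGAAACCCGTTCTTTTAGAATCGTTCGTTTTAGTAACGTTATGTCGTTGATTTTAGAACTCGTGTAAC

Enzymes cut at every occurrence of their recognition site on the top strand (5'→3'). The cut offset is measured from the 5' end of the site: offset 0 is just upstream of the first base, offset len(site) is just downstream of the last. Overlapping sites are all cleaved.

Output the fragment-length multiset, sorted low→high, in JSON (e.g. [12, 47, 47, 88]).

Scan for sites:
  KluIII TTTAGAA/0: at [2, 73, 89, 127] ⇒ [2, 73, 89, 127]
  ZebV CGTT/0: at [11, 15, 24, 40, 83, 97, 101, 112, 120, 143] ⇒ [11, 15, 24, 40, 83, 97, 101, 112, 120, 143]
  CdoV (TGGC, off=2): no sites
  FykII GTAACG/6: at [32, 45, 61, 108, 139] ⇒ [1, 38, 51, 67, 114]

All cut coordinates (distinct, sorted): [1, 2, 11, 15, 24, 38, 40, 51, 67, 73, 83, 89, 97, 101, 112, 114, 120, 127, 143]

Fragment lengths:
  1→2: 1 bp
  2→11: 9 bp
  11→15: 4 bp
  15→24: 9 bp
  24→38: 14 bp
  38→40: 2 bp
  40→51: 11 bp
  51→67: 16 bp
  67→73: 6 bp
  73→83: 10 bp
  83→89: 6 bp
  89→97: 8 bp
  97→101: 4 bp
  101→112: 11 bp
  112→114: 2 bp
  114→120: 6 bp
  120→127: 7 bp
  127→143: 16 bp
  143→1 (wrap): 144-143+1 = 2 bp

[1,2,2,2,4,4,6,6,6,7,8,9,9,10,11,11,14,16,16]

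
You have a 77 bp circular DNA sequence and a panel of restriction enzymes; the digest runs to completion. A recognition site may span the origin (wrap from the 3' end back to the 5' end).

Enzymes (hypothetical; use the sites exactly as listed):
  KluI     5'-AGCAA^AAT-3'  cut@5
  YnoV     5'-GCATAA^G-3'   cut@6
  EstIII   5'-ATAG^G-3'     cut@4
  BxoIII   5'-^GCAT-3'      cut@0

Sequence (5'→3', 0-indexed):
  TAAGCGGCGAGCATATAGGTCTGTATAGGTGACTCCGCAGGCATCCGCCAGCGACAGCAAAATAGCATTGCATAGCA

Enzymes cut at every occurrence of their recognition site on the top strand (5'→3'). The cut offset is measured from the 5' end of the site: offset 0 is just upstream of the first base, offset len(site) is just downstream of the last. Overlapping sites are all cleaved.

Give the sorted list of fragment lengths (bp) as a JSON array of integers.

Scan for sites:
  KluI AGCAAAAT/5: at [55] ⇒ [60]
  YnoV GCATAAG/6: at [74] ⇒ [3]
  EstIII ATAGG/4: at [14, 24] ⇒ [18, 28]
  BxoIII GCAT/0: at [10, 40, 64, 69, 74] ⇒ [10, 40, 64, 69, 74]

All cut coordinates (distinct, sorted): [3, 10, 18, 28, 40, 60, 64, 69, 74]

Fragments:
  3→10: 7 bp
  10→18: 8 bp
  18→28: 10 bp
  28→40: 12 bp
  40→60: 20 bp
  60→64: 4 bp
  64→69: 5 bp
  69→74: 5 bp
  74→3 (wrap): 77-74+3 = 6 bp

[4,5,5,6,7,8,10,12,20]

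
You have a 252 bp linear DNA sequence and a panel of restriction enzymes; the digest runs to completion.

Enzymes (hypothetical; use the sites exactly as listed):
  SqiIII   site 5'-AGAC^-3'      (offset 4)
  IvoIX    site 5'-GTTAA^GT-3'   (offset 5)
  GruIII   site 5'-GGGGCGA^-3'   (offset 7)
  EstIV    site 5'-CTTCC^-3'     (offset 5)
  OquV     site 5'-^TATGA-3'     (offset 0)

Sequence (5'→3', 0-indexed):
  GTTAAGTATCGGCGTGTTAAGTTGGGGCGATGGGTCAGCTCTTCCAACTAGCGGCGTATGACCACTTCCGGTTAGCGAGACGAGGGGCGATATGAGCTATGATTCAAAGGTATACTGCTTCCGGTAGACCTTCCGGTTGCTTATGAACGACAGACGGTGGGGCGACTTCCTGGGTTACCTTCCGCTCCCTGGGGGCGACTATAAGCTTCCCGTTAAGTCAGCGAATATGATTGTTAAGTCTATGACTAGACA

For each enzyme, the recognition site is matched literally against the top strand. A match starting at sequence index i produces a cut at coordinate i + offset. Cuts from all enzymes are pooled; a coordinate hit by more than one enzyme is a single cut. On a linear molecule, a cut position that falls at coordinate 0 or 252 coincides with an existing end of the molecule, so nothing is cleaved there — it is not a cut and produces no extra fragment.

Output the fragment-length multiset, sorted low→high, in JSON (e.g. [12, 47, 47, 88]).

[1,3,5,5,5,6,7,7,7,9,9,10,10,11,11,12,12,12,13,13,14,15,15,15,25]

Per-enzyme occurrences:
  SqiIII (AGAC, off=4): starts [77, 125, 151, 247] → cuts [81, 129, 155, 251]
  IvoIX (GTTAAGT, off=5): starts [0, 15, 211, 232] → cuts [5, 20, 216, 237]
  GruIII (GGGGCGA, off=7): starts [23, 83, 158, 191] → cuts [30, 90, 165, 198]
  EstIV (CTTCC, off=5): starts [40, 64, 117, 129, 165, 178, 205] → cuts [45, 69, 122, 134, 170, 183, 210]
  OquV (TATGA, off=0): starts [56, 90, 97, 141, 225, 240] → cuts [56, 90, 97, 141, 225, 240]

All cut coordinates (distinct, sorted): [5, 20, 30, 45, 56, 69, 81, 90, 97, 122, 129, 134, 141, 155, 165, 170, 183, 198, 210, 216, 225, 237, 240, 251]

Fragment lengths:
  [0,5): 5 bp
  [5,20): 15 bp
  [20,30): 10 bp
  [30,45): 15 bp
  [45,56): 11 bp
  [56,69): 13 bp
  [69,81): 12 bp
  [81,90): 9 bp
  [90,97): 7 bp
  [97,122): 25 bp
  [122,129): 7 bp
  [129,134): 5 bp
  [134,141): 7 bp
  [141,155): 14 bp
  [155,165): 10 bp
  [165,170): 5 bp
  [170,183): 13 bp
  [183,198): 15 bp
  [198,210): 12 bp
  [210,216): 6 bp
  [216,225): 9 bp
  [225,237): 12 bp
  [237,240): 3 bp
  [240,251): 11 bp
  [251,252): 1 bp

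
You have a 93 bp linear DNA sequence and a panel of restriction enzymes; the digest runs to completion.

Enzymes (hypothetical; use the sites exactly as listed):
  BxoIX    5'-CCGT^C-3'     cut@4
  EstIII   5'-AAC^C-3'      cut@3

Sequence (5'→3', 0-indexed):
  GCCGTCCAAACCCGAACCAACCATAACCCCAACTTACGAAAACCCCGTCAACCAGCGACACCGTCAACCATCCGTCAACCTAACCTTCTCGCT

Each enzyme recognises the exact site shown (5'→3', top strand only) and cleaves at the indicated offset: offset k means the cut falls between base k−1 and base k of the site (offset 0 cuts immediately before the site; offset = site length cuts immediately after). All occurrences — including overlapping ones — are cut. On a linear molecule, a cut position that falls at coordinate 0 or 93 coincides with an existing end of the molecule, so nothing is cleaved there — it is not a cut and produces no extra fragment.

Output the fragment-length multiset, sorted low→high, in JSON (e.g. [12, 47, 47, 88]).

Scan for sites:
  BxoIX (CCGTC, off=4): starts [1, 44, 60, 71] → cuts [5, 48, 64, 75]
  EstIII (AACC, off=3): starts [8, 14, 18, 24, 40, 49, 65, 76, 81] → cuts [11, 17, 21, 27, 43, 52, 68, 79, 84]

Pooled cuts: [5, 11, 17, 21, 27, 43, 48, 52, 64, 68, 75, 79, 84]

Fragments:
  [0,5): 5 bp
  [5,11): 6 bp
  [11,17): 6 bp
  [17,21): 4 bp
  [21,27): 6 bp
  [27,43): 16 bp
  [43,48): 5 bp
  [48,52): 4 bp
  [52,64): 12 bp
  [64,68): 4 bp
  [68,75): 7 bp
  [75,79): 4 bp
  [79,84): 5 bp
  [84,93): 9 bp

[4,4,4,4,5,5,5,6,6,6,7,9,12,16]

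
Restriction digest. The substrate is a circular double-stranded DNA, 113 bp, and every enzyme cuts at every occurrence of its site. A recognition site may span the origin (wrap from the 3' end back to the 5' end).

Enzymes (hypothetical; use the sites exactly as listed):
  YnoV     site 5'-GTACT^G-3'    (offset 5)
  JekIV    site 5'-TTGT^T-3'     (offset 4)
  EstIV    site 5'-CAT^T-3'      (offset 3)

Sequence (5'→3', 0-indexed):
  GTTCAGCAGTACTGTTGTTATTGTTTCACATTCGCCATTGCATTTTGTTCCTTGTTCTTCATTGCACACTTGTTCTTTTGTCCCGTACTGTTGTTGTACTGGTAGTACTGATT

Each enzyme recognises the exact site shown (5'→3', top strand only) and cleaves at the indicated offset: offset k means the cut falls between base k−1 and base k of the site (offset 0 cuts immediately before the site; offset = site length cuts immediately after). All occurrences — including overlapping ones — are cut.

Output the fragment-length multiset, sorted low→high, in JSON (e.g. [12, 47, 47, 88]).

Site scan:
  YnoV GTACTG/5: at [8, 84, 95, 104] ⇒ [13, 89, 100, 109]
  JekIV TTGTT/4: at [14, 20, 44, 51, 69, 90, 111] ⇒ [2, 18, 24, 48, 55, 73, 94]
  EstIV CATT/3: at [28, 35, 40, 59] ⇒ [31, 38, 43, 62]

Pooled cuts: [2, 13, 18, 24, 31, 38, 43, 48, 55, 62, 73, 89, 94, 100, 109]

Fragment lengths:
  2→13: 11 bp
  13→18: 5 bp
  18→24: 6 bp
  24→31: 7 bp
  31→38: 7 bp
  38→43: 5 bp
  43→48: 5 bp
  48→55: 7 bp
  55→62: 7 bp
  62→73: 11 bp
  73→89: 16 bp
  89→94: 5 bp
  94→100: 6 bp
  100→109: 9 bp
  109→2 (wrap): 113-109+2 = 6 bp

[5,5,5,5,6,6,6,7,7,7,7,9,11,11,16]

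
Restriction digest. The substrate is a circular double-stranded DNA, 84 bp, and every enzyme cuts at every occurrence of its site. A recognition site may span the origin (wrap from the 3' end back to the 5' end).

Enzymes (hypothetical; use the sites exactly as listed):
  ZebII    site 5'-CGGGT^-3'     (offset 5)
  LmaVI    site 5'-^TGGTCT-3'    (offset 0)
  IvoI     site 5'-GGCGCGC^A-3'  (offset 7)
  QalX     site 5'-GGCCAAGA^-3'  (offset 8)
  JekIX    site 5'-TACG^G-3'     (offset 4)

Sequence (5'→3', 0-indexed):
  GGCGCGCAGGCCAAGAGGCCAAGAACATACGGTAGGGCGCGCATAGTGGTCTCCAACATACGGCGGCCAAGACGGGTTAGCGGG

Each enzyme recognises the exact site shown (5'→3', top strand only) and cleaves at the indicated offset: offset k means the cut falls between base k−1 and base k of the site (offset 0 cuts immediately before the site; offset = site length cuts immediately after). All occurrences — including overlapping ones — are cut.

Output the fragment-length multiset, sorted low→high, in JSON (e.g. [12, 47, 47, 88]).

Site scan:
  ZebII (CGGGT, off=5): starts [72] → cuts [77]
  LmaVI (TGGTCT, off=0): starts [46] → cuts [46]
  IvoI (GGCGCGCA, off=7): starts [0, 35] → cuts [7, 42]
  QalX (GGCCAAGA, off=8): starts [8, 16, 64] → cuts [16, 24, 72]
  JekIX (TACGG, off=4): starts [27, 58] → cuts [31, 62]

Pooled cuts: [7, 16, 24, 31, 42, 46, 62, 72, 77]

Fragment lengths:
  7→16: 9 bp
  16→24: 8 bp
  24→31: 7 bp
  31→42: 11 bp
  42→46: 4 bp
  46→62: 16 bp
  62→72: 10 bp
  72→77: 5 bp
  77→7 (wrap): 84-77+7 = 14 bp

[4,5,7,8,9,10,11,14,16]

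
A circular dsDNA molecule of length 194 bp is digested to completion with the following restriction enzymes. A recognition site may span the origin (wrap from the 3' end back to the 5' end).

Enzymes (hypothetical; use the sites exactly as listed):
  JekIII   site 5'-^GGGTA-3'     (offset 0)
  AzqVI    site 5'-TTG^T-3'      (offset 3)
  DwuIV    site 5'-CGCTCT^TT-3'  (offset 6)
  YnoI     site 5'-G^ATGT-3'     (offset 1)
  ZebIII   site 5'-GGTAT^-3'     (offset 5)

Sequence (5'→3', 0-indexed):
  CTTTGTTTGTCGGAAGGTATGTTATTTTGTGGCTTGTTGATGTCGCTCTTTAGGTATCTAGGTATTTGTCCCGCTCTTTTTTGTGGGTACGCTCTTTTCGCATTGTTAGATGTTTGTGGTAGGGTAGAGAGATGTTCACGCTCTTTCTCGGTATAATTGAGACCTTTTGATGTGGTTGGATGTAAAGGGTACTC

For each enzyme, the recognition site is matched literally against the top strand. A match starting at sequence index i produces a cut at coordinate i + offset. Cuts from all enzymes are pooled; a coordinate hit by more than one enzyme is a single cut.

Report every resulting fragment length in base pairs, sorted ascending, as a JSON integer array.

[1,3,3,4,4,5,6,7,7,7,8,8,9,9,10,10,10,10,10,11,11,13,13,15]

Scan for sites:
  JekIII GGGTA/0: at [84, 121, 186] ⇒ [84, 121, 186]
  AzqVI TTGT/3: at [2, 6, 26, 33, 65, 80, 102, 113] ⇒ [5, 9, 29, 36, 68, 83, 105, 116]
  DwuIV CGCTCTTT/6: at [43, 71, 89, 138] ⇒ [49, 77, 95, 144]
  YnoI GATGT/1: at [38, 108, 130, 168, 178] ⇒ [39, 109, 131, 169, 179]
  ZebIII GGTAT/5: at [15, 52, 60, 149] ⇒ [20, 57, 65, 154]

All cut coordinates (distinct, sorted): [5, 9, 20, 29, 36, 39, 49, 57, 65, 68, 77, 83, 84, 95, 105, 109, 116, 121, 131, 144, 154, 169, 179, 186]

Fragment lengths:
  5→9: 4 bp
  9→20: 11 bp
  20→29: 9 bp
  29→36: 7 bp
  36→39: 3 bp
  39→49: 10 bp
  49→57: 8 bp
  57→65: 8 bp
  65→68: 3 bp
  68→77: 9 bp
  77→83: 6 bp
  83→84: 1 bp
  84→95: 11 bp
  95→105: 10 bp
  105→109: 4 bp
  109→116: 7 bp
  116→121: 5 bp
  121→131: 10 bp
  131→144: 13 bp
  144→154: 10 bp
  154→169: 15 bp
  169→179: 10 bp
  179→186: 7 bp
  186→5 (wrap): 194-186+5 = 13 bp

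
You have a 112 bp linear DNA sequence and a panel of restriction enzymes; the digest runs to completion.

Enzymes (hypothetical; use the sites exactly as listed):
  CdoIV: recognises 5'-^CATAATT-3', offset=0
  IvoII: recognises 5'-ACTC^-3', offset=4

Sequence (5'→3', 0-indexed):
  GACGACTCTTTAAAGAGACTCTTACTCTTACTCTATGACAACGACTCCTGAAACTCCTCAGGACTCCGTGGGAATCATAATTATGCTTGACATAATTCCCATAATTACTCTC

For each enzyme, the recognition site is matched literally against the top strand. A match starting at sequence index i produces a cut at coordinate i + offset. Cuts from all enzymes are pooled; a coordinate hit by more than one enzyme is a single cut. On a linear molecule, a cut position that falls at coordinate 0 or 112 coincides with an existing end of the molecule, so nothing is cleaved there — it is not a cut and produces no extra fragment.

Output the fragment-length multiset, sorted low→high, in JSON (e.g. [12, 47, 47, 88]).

[2,6,6,8,9,9,9,10,11,13,14,15]

Site scan:
  CdoIV (CATAATT, off=0): starts [75, 90, 99] → cuts [75, 90, 99]
  IvoII (ACTC, off=4): starts [4, 17, 23, 29, 43, 52, 62, 106] → cuts [8, 21, 27, 33, 47, 56, 66, 110]

All cut coordinates (distinct, sorted): [8, 21, 27, 33, 47, 56, 66, 75, 90, 99, 110]

Fragments:
  [0,8): 8 bp
  [8,21): 13 bp
  [21,27): 6 bp
  [27,33): 6 bp
  [33,47): 14 bp
  [47,56): 9 bp
  [56,66): 10 bp
  [66,75): 9 bp
  [75,90): 15 bp
  [90,99): 9 bp
  [99,110): 11 bp
  [110,112): 2 bp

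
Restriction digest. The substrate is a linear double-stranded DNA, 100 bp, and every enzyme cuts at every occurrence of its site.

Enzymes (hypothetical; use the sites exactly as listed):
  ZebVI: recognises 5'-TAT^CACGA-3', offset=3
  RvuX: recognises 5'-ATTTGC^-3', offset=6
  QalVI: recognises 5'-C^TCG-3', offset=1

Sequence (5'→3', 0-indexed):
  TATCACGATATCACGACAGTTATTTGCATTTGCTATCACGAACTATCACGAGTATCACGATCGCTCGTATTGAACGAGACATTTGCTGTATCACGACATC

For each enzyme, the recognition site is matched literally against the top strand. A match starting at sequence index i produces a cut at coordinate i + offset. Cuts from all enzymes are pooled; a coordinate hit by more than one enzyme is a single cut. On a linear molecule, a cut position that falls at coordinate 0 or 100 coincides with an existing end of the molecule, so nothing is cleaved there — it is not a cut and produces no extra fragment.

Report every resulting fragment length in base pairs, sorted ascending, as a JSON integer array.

[3,3,5,6,8,9,9,9,10,16,22]

Per-enzyme occurrences:
  ZebVI (TATCACGA, off=3): starts [0, 8, 33, 43, 52, 88] → cuts [3, 11, 36, 46, 55, 91]
  RvuX (ATTTGC, off=6): starts [21, 27, 80] → cuts [27, 33, 86]
  QalVI (CTCG, off=1): starts [63] → cuts [64]

All cut coordinates (distinct, sorted): [3, 11, 27, 33, 36, 46, 55, 64, 86, 91]

Fragment lengths:
  [0,3): 3 bp
  [3,11): 8 bp
  [11,27): 16 bp
  [27,33): 6 bp
  [33,36): 3 bp
  [36,46): 10 bp
  [46,55): 9 bp
  [55,64): 9 bp
  [64,86): 22 bp
  [86,91): 5 bp
  [91,100): 9 bp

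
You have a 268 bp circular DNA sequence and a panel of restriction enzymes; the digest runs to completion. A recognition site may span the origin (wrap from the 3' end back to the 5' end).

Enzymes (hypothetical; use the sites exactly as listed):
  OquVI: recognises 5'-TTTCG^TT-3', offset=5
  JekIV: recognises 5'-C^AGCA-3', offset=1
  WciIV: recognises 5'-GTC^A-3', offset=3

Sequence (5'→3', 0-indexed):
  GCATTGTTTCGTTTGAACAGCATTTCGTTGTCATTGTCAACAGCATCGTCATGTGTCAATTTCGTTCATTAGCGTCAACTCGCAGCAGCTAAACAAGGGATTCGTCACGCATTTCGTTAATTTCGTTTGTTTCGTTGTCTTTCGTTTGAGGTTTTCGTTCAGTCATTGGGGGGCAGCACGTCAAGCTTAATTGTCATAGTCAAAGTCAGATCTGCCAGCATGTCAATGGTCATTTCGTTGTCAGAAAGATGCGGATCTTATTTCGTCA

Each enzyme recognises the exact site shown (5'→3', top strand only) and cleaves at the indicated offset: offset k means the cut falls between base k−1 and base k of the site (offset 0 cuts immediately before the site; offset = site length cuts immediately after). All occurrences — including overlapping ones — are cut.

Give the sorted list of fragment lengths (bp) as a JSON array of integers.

[3,5,5,6,6,6,6,7,7,7,7,7,7,8,8,9,9,9,9,9,10,10,10,12,12,13,13,23,25]

Per-enzyme occurrences:
  OquVI TTTCGTT/5: at [6, 22, 59, 111, 120, 129, 139, 152, 232] ⇒ [11, 27, 64, 116, 125, 134, 144, 157, 237]
  JekIV CAGCA/1: at [17, 40, 82, 173, 215, 266] ⇒ [18, 41, 83, 174, 216, 267]
  WciIV GTCA/3: at [29, 35, 47, 54, 73, 103, 161, 179, 192, 198, 204, 221, 228, 239, 264] ⇒ [32, 38, 50, 57, 76, 106, 164, 182, 195, 201, 207, 224, 231, 242, 267]

Pooled cuts: [11, 18, 27, 32, 38, 41, 50, 57, 64, 76, 83, 106, 116, 125, 134, 144, 157, 164, 174, 182, 195, 201, 207, 216, 224, 231, 237, 242, 267]

Fragment lengths:
  11→18: 7 bp
  18→27: 9 bp
  27→32: 5 bp
  32→38: 6 bp
  38→41: 3 bp
  41→50: 9 bp
  50→57: 7 bp
  57→64: 7 bp
  64→76: 12 bp
  76→83: 7 bp
  83→106: 23 bp
  106→116: 10 bp
  116→125: 9 bp
  125→134: 9 bp
  134→144: 10 bp
  144→157: 13 bp
  157→164: 7 bp
  164→174: 10 bp
  174→182: 8 bp
  182→195: 13 bp
  195→201: 6 bp
  201→207: 6 bp
  207→216: 9 bp
  216→224: 8 bp
  224→231: 7 bp
  231→237: 6 bp
  237→242: 5 bp
  242→267: 25 bp
  267→11 (wrap): 268-267+11 = 12 bp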